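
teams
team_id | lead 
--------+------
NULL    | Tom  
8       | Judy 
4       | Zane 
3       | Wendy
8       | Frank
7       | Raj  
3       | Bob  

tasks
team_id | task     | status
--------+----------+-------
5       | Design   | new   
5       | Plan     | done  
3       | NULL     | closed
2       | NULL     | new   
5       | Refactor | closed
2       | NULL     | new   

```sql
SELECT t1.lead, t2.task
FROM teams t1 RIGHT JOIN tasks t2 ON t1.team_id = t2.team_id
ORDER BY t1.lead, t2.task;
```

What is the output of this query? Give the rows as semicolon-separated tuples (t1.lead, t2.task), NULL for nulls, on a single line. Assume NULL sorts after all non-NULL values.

(Bob, NULL); (Wendy, NULL); (NULL, Design); (NULL, Plan); (NULL, Refactor); (NULL, NULL); (NULL, NULL)

RIGHT JOIN keeps every row from `tasks`; unmatched rows get NULL for `teams`'s columns.
Matching on t1.team_id = t2.team_id. A NULL in a compared column never satisfies the condition.
Matched pairs: 2; unmatched t2 rows kept: 5.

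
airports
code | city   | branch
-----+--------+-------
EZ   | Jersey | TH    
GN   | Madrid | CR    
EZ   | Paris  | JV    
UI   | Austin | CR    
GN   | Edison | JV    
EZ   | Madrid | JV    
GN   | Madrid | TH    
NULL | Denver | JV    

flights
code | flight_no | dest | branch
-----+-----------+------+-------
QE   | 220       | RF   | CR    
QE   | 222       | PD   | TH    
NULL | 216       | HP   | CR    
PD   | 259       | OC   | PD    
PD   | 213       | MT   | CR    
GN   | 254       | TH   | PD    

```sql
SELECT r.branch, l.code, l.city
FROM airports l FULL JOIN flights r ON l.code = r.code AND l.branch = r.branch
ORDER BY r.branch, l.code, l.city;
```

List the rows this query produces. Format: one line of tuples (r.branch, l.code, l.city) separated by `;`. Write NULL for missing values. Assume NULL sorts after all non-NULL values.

(CR, NULL, NULL); (CR, NULL, NULL); (CR, NULL, NULL); (PD, NULL, NULL); (PD, NULL, NULL); (TH, NULL, NULL); (NULL, EZ, Jersey); (NULL, EZ, Madrid); (NULL, EZ, Paris); (NULL, GN, Edison); (NULL, GN, Madrid); (NULL, GN, Madrid); (NULL, UI, Austin); (NULL, NULL, Denver)

FULL OUTER JOIN keeps every row from both sides; unmatched rows get NULL for the other side's columns.
Matching on l.code = r.code AND l.branch = r.branch. A NULL in a compared column never satisfies the condition.
- code=EZ, branch=TH: no r row matches, row kept with r columns NULL.
- code=GN, branch=CR: no r row matches, row kept with r columns NULL.
- code=EZ, branch=JV: no r row matches, row kept with r columns NULL.
- code=UI, branch=CR: no r row matches, row kept with r columns NULL.
- code=GN, branch=JV: no r row matches, row kept with r columns NULL.
- code=EZ, branch=JV: no r row matches, row kept with r columns NULL.
- code=GN, branch=TH: no r row matches, row kept with r columns NULL.
- code=NULL, branch=JV: no r row matches, row kept with r columns NULL.
- 6 row(s) from r found no l partner → padded with NULL.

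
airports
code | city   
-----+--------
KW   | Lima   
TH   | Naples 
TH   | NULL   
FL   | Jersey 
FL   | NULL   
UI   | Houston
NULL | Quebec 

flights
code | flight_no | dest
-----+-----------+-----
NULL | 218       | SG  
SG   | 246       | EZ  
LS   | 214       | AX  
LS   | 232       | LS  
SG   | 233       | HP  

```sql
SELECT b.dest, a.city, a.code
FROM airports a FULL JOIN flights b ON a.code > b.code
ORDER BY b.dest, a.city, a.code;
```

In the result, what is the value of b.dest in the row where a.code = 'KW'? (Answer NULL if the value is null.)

FULL OUTER JOIN keeps every row from both sides; unmatched rows get NULL for the other side's columns.
Matching on a.code > b.code. A NULL in a compared column never satisfies the condition.
- a (code=KW) has no partner → padded with NULL.
- a (code=TH) pairs with 4 row(s) of b.
- a (code=TH) pairs with 4 row(s) of b.
- a (code=FL) has no partner → padded with NULL.
- a (code=FL) has no partner → padded with NULL.
- a (code=UI) pairs with 4 row(s) of b.
- a (code=NULL) has no partner → padded with NULL.
- 1 b row(s) had no a match → kept, a columns NULL.

NULL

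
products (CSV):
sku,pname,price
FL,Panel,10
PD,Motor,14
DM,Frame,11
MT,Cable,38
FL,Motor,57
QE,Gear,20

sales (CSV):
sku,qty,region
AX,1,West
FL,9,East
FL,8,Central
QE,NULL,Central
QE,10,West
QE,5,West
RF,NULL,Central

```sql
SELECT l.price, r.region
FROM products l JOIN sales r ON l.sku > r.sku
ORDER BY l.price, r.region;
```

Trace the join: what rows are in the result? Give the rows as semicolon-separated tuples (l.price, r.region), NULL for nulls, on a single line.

INNER JOIN keeps only pairs where the ON condition holds.
Matching on l.sku > r.sku.
Matched pairs: 12.

(10, West); (11, West); (14, Central); (14, East); (14, West); (20, Central); (20, East); (20, West); (38, Central); (38, East); (38, West); (57, West)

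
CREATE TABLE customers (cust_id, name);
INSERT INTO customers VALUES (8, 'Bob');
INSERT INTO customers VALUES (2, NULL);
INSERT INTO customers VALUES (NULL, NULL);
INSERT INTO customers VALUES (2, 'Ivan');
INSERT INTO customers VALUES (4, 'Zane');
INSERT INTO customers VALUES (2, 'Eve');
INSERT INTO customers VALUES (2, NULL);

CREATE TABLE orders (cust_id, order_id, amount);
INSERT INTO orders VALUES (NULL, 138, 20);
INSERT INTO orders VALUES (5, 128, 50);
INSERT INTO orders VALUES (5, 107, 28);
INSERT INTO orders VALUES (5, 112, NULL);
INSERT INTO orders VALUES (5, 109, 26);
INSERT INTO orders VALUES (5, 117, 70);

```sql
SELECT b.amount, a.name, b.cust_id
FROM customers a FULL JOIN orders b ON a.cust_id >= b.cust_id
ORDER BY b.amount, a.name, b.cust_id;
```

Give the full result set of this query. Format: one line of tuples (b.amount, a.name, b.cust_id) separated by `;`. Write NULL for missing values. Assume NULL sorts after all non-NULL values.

(20, NULL, NULL); (26, Bob, 5); (28, Bob, 5); (50, Bob, 5); (70, Bob, 5); (NULL, Bob, 5); (NULL, Eve, NULL); (NULL, Ivan, NULL); (NULL, Zane, NULL); (NULL, NULL, NULL); (NULL, NULL, NULL); (NULL, NULL, NULL)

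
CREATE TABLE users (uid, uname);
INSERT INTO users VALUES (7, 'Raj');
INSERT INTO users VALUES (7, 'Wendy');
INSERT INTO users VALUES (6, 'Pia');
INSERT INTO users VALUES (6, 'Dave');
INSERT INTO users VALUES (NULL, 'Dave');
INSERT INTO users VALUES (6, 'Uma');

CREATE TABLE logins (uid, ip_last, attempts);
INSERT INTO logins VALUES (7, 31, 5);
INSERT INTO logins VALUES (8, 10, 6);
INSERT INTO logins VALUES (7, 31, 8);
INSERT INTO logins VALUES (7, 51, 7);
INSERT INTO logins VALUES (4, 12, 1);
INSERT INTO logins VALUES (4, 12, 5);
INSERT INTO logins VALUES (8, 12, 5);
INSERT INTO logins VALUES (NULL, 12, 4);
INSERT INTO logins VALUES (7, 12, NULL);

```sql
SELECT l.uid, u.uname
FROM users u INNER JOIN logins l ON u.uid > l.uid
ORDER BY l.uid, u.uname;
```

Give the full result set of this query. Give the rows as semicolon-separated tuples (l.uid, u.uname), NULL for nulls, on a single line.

(4, Dave); (4, Dave); (4, Pia); (4, Pia); (4, Raj); (4, Raj); (4, Uma); (4, Uma); (4, Wendy); (4, Wendy)

INNER JOIN keeps only pairs where the ON condition holds.
Matching on u.uid > l.uid. A NULL in a compared column never satisfies the condition.
- u[0] uid=7 → 2 match(es) in l → 2 row(s).
- u[1] uid=7 → 2 match(es) in l → 2 row(s).
- u[2] uid=6 → 2 match(es) in l → 2 row(s).
- u[3] uid=6 → 2 match(es) in l → 2 row(s).
- u[4] uid=NULL → no match; dropped.
- u[5] uid=6 → 2 match(es) in l → 2 row(s).
After projecting and ordering:
l.uid | u.uname
4 | Dave
4 | Dave
4 | Pia
4 | Pia
4 | Raj
4 | Raj
4 | Uma
4 | Uma
4 | Wendy
4 | Wendy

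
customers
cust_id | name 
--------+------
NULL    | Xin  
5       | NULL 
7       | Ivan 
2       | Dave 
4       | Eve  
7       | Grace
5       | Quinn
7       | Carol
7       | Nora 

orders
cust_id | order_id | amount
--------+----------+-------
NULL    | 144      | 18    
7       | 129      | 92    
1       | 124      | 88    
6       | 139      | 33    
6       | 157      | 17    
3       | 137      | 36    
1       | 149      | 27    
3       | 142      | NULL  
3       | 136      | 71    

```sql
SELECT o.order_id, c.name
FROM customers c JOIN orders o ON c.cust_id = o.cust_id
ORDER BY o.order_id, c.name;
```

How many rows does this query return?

4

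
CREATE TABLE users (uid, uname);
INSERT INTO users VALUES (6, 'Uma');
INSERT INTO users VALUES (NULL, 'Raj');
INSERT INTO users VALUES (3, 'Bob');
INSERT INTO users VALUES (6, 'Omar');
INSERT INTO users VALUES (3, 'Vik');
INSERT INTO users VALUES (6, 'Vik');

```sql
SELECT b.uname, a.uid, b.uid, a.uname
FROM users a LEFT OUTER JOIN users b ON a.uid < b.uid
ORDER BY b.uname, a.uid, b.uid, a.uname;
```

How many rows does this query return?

10

LEFT JOIN keeps every row from `users a`; unmatched rows get NULL for `users b`'s columns.
Matching on a.uid < b.uid. A NULL in a compared column never satisfies the condition.
- a (uid=6) has no partner → padded with NULL.
- a (uid=NULL) has no partner → padded with NULL.
- a (uid=3) pairs with 3 row(s) of b.
- a (uid=6) has no partner → padded with NULL.
- a (uid=3) pairs with 3 row(s) of b.
- a (uid=6) has no partner → padded with NULL.
Total: 6 matched + 4 padded = 10 rows.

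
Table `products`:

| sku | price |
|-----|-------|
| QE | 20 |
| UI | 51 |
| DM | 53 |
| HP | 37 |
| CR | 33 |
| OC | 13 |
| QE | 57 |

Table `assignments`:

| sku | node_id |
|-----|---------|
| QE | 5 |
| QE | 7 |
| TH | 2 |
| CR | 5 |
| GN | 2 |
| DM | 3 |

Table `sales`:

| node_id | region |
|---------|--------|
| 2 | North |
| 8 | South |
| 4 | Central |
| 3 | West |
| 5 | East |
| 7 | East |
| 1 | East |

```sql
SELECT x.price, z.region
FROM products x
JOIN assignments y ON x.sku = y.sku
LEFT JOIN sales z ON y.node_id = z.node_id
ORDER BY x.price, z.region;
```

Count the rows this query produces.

6

Evaluate left to right. First `products x INNER JOIN assignments y` on sku: 6 row(s).
Then LEFT JOIN `sales z` on node_id: each of those 6 rows is kept; rows whose y.node_id has no match in z get NULL for z's columns.
Result: 6 row(s).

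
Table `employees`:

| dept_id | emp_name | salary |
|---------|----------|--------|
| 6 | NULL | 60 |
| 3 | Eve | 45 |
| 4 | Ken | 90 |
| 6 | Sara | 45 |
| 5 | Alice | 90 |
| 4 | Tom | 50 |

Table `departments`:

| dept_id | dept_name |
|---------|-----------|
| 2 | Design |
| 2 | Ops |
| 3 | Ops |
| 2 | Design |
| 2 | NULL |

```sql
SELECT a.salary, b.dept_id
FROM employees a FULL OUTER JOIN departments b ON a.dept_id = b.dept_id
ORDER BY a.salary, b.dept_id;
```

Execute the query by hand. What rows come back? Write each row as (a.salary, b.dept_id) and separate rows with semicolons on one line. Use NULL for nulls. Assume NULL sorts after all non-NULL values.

(45, 3); (45, NULL); (50, NULL); (60, NULL); (90, NULL); (90, NULL); (NULL, 2); (NULL, 2); (NULL, 2); (NULL, 2)

FULL OUTER JOIN keeps every row from both sides; unmatched rows get NULL for the other side's columns.
Matching on a.dept_id = b.dept_id.
- dept_id=6: no b row matches, row kept with b columns NULL.
- dept_id=3: 1 matching b row(s), so 1 row(s) emitted.
- dept_id=4: no b row matches, row kept with b columns NULL.
- dept_id=6: no b row matches, row kept with b columns NULL.
- dept_id=5: no b row matches, row kept with b columns NULL.
- dept_id=4: no b row matches, row kept with b columns NULL.
- 4 b row(s) had no a match → kept, a columns NULL.
After projecting and ordering:
a.salary | b.dept_id
45 | 3
45 | NULL
50 | NULL
60 | NULL
90 | NULL
90 | NULL
NULL | 2
NULL | 2
NULL | 2
NULL | 2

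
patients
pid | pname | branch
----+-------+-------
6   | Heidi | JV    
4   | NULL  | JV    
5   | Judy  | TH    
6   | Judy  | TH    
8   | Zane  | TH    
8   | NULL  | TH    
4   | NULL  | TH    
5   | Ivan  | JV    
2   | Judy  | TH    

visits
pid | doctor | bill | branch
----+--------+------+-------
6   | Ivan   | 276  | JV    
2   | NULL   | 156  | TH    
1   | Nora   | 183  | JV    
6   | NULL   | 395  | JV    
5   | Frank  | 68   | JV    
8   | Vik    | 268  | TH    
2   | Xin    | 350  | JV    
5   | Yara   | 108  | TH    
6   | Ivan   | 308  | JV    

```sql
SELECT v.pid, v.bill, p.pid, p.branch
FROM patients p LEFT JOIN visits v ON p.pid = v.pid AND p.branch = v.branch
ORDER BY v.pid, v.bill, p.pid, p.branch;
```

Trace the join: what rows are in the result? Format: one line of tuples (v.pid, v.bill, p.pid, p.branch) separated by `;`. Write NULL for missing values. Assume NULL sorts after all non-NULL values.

LEFT JOIN keeps every row from `patients`; unmatched rows get NULL for `visits`'s columns.
Matching on p.pid = v.pid AND p.branch = v.branch.
- p[0] pid=6, branch=JV → 3 match(es) in v → 3 row(s).
- p[1] pid=4, branch=JV → no match; kept with NULLs on the v side.
- p[2] pid=5, branch=TH → 1 match(es) in v → 1 row(s).
- p[3] pid=6, branch=TH → no match; kept with NULLs on the v side.
- p[4] pid=8, branch=TH → 1 match(es) in v → 1 row(s).
- p[5] pid=8, branch=TH → 1 match(es) in v → 1 row(s).
- p[6] pid=4, branch=TH → no match; kept with NULLs on the v side.
- p[7] pid=5, branch=JV → 1 match(es) in v → 1 row(s).
- p[8] pid=2, branch=TH → 1 match(es) in v → 1 row(s).

(2, 156, 2, TH); (5, 68, 5, JV); (5, 108, 5, TH); (6, 276, 6, JV); (6, 308, 6, JV); (6, 395, 6, JV); (8, 268, 8, TH); (8, 268, 8, TH); (NULL, NULL, 4, JV); (NULL, NULL, 4, TH); (NULL, NULL, 6, TH)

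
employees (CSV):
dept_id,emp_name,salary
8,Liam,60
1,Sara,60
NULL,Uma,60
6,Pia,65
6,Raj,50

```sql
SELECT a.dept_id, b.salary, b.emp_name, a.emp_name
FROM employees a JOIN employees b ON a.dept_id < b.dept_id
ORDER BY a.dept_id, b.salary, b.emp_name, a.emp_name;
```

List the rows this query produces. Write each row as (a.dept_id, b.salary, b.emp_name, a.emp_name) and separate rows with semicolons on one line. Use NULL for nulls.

INNER JOIN keeps only pairs where the ON condition holds.
Matching on a.dept_id < b.dept_id. A NULL in a compared column never satisfies the condition.
- a (dept_id=8) has no partner → excluded.
- a (dept_id=1) pairs with 3 row(s) of b.
- a (dept_id=NULL) has no partner → excluded.
- a (dept_id=6) pairs with 1 row(s) of b.
- a (dept_id=6) pairs with 1 row(s) of b.
After projecting and ordering:
a.dept_id | b.salary | b.emp_name | a.emp_name
1 | 50 | Raj | Sara
1 | 60 | Liam | Sara
1 | 65 | Pia | Sara
6 | 60 | Liam | Pia
6 | 60 | Liam | Raj

(1, 50, Raj, Sara); (1, 60, Liam, Sara); (1, 65, Pia, Sara); (6, 60, Liam, Pia); (6, 60, Liam, Raj)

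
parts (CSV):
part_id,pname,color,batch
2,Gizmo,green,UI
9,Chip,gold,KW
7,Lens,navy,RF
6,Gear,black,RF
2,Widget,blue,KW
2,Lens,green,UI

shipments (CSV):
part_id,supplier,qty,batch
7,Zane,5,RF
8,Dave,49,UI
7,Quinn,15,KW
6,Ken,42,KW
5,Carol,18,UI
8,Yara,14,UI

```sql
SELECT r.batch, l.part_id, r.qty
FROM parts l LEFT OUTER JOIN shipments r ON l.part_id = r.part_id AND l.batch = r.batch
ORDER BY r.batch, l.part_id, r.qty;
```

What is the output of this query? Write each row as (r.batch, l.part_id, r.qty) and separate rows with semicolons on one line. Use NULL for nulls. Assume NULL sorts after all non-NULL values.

LEFT JOIN keeps every row from `parts`; unmatched rows get NULL for `shipments`'s columns.
Matching on l.part_id = r.part_id AND l.batch = r.batch.
Matched pairs: 1; unmatched l rows kept: 5.

(RF, 7, 5); (NULL, 2, NULL); (NULL, 2, NULL); (NULL, 2, NULL); (NULL, 6, NULL); (NULL, 9, NULL)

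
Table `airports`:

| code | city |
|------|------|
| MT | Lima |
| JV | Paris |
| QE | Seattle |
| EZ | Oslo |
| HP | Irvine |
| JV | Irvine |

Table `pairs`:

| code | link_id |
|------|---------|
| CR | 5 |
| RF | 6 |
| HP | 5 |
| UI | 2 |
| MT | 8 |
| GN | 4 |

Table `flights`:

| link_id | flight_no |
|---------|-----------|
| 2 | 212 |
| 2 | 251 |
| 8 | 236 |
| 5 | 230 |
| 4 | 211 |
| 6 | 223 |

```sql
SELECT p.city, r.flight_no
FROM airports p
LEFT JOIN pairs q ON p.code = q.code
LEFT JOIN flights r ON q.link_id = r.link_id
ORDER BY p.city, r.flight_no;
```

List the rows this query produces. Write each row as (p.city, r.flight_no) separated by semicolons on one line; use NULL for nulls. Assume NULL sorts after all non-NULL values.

(Irvine, 230); (Irvine, NULL); (Lima, 236); (Oslo, NULL); (Paris, NULL); (Seattle, NULL)

Joins associate left-to-right: airports LEFT JOIN pairs on code gives 6 intermediate row(s).
Then LEFT JOIN `flights r` on link_id: each of those 6 rows is kept; rows whose q.link_id has no match in r get NULL for r's columns.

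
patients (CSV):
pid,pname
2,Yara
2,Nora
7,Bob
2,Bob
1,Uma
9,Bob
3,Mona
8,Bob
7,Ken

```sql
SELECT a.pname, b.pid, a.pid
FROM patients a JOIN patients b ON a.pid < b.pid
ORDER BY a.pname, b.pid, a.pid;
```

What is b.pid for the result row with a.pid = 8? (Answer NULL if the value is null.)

9

INNER JOIN keeps only pairs where the ON condition holds.
Matching on a.pid < b.pid.
- a row (pid=2): matches 5 b row(s) → 5 output row(s).
- a row (pid=2): matches 5 b row(s) → 5 output row(s).
- a row (pid=7): matches 2 b row(s) → 2 output row(s).
- a row (pid=2): matches 5 b row(s) → 5 output row(s).
- a row (pid=1): matches 8 b row(s) → 8 output row(s).
- a row (pid=9): no match → dropped.
- a row (pid=3): matches 4 b row(s) → 4 output row(s).
- a row (pid=8): matches 1 b row(s) → 1 output row(s).
- a row (pid=7): matches 2 b row(s) → 2 output row(s).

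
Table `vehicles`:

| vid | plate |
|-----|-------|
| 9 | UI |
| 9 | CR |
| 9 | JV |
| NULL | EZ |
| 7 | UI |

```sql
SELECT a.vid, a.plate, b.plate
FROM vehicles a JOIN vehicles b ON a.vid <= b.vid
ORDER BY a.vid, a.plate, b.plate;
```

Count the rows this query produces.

13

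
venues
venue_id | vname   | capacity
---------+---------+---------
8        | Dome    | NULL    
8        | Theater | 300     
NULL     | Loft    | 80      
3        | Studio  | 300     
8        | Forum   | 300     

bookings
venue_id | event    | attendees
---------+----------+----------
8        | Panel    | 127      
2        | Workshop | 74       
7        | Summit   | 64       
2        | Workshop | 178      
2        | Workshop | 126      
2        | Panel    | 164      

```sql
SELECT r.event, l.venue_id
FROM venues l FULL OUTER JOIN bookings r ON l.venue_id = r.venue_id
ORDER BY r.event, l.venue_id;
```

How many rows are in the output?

FULL OUTER JOIN keeps every row from both sides; unmatched rows get NULL for the other side's columns.
Matching on l.venue_id = r.venue_id. A NULL in a compared column never satisfies the condition.
- l[0] venue_id=8 → 1 match(es) in r → 1 row(s).
- l[1] venue_id=8 → 1 match(es) in r → 1 row(s).
- l[2] venue_id=NULL → no match; kept with NULLs on the r side.
- l[3] venue_id=3 → no match; kept with NULLs on the r side.
- l[4] venue_id=8 → 1 match(es) in r → 1 row(s).
- 5 row(s) from r found no l partner → padded with NULL.
Total: 3 matched + 7 padded = 10 rows.

10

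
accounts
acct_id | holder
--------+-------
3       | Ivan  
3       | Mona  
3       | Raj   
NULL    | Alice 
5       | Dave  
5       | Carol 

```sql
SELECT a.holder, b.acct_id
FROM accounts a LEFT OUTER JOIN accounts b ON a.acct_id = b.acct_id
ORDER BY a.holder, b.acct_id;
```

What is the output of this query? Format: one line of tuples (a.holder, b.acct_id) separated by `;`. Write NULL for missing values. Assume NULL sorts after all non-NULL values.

(Alice, NULL); (Carol, 5); (Carol, 5); (Dave, 5); (Dave, 5); (Ivan, 3); (Ivan, 3); (Ivan, 3); (Mona, 3); (Mona, 3); (Mona, 3); (Raj, 3); (Raj, 3); (Raj, 3)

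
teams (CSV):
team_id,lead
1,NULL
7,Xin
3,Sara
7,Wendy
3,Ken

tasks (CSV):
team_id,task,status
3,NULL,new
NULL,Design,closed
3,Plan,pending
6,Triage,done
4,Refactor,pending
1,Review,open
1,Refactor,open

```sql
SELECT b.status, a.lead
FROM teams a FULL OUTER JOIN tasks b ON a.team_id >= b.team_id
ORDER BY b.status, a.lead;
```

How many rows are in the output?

23

FULL OUTER JOIN keeps every row from both sides; unmatched rows get NULL for the other side's columns.
Matching on a.team_id >= b.team_id. A NULL in a compared column never satisfies the condition.
- a (team_id=1) pairs with 2 row(s) of b.
- a (team_id=7) pairs with 6 row(s) of b.
- a (team_id=3) pairs with 4 row(s) of b.
- a (team_id=7) pairs with 6 row(s) of b.
- a (team_id=3) pairs with 4 row(s) of b.
- 1 row(s) from b found no a partner → padded with NULL.
Total: 22 matched + 1 padded = 23 rows.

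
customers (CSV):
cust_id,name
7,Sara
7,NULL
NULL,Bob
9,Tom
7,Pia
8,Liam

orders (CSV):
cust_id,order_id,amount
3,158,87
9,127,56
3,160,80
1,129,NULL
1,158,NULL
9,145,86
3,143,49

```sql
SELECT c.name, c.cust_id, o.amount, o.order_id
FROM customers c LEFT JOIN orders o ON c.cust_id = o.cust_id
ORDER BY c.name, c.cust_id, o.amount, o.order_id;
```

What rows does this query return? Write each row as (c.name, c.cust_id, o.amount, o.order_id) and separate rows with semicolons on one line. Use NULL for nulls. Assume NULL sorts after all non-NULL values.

LEFT JOIN keeps every row from `customers`; unmatched rows get NULL for `orders`'s columns.
Matching on c.cust_id = o.cust_id. A NULL in a compared column never satisfies the condition.
Matched pairs: 2; unmatched c rows kept: 5.

(Bob, NULL, NULL, NULL); (Liam, 8, NULL, NULL); (Pia, 7, NULL, NULL); (Sara, 7, NULL, NULL); (Tom, 9, 56, 127); (Tom, 9, 86, 145); (NULL, 7, NULL, NULL)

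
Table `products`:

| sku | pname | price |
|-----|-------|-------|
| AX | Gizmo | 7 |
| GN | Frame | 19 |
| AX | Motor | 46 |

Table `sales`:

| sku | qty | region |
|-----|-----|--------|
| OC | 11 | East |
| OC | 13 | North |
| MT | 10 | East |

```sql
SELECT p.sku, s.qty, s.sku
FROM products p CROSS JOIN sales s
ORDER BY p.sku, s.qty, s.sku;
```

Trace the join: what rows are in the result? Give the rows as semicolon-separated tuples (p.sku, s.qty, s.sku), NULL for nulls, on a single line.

(AX, 10, MT); (AX, 10, MT); (AX, 11, OC); (AX, 11, OC); (AX, 13, OC); (AX, 13, OC); (GN, 10, MT); (GN, 11, OC); (GN, 13, OC)

CROSS JOIN pairs every row of `products` with every row of `sales`: 3 × 3 = 9 rows.
After projecting and ordering:
p.sku | s.qty | s.sku
AX | 10 | MT
AX | 10 | MT
AX | 11 | OC
AX | 11 | OC
AX | 13 | OC
AX | 13 | OC
GN | 10 | MT
GN | 11 | OC
GN | 13 | OC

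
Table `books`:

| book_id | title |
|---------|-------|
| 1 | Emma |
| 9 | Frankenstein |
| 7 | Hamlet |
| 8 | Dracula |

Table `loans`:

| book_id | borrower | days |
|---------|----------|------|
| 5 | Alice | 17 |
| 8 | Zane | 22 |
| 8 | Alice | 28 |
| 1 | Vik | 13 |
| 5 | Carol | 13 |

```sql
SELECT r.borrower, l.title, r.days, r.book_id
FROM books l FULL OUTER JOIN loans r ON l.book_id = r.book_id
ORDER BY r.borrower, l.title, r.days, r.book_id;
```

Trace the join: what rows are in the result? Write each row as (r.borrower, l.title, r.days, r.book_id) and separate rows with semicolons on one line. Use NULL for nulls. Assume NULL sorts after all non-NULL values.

(Alice, Dracula, 28, 8); (Alice, NULL, 17, 5); (Carol, NULL, 13, 5); (Vik, Emma, 13, 1); (Zane, Dracula, 22, 8); (NULL, Frankenstein, NULL, NULL); (NULL, Hamlet, NULL, NULL)

FULL OUTER JOIN keeps every row from both sides; unmatched rows get NULL for the other side's columns.
Matching on l.book_id = r.book_id.
- l row (book_id=1): matches 1 r row(s) → 1 output row(s).
- l row (book_id=9): no match → kept, r columns NULL.
- l row (book_id=7): no match → kept, r columns NULL.
- l row (book_id=8): matches 2 r row(s) → 2 output row(s).
- plus 2 unmatched r row(s), each kept with NULL l columns.
After projecting and ordering:
r.borrower | l.title | r.days | r.book_id
Alice | Dracula | 28 | 8
Alice | NULL | 17 | 5
Carol | NULL | 13 | 5
Vik | Emma | 13 | 1
Zane | Dracula | 22 | 8
NULL | Frankenstein | NULL | NULL
NULL | Hamlet | NULL | NULL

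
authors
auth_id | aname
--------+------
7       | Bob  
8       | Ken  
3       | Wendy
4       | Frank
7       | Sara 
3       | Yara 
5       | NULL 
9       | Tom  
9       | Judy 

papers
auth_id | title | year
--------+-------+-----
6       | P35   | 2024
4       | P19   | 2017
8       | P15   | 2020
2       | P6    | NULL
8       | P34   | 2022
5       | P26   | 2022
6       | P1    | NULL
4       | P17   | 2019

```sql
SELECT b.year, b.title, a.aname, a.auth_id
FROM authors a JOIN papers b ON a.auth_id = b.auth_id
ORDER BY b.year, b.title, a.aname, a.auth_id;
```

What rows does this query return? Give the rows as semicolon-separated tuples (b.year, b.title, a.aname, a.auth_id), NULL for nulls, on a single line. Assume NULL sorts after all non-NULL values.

(2017, P19, Frank, 4); (2019, P17, Frank, 4); (2020, P15, Ken, 8); (2022, P26, NULL, 5); (2022, P34, Ken, 8)

INNER JOIN keeps only pairs where the ON condition holds.
Matching on a.auth_id = b.auth_id.
Matched pairs: 5.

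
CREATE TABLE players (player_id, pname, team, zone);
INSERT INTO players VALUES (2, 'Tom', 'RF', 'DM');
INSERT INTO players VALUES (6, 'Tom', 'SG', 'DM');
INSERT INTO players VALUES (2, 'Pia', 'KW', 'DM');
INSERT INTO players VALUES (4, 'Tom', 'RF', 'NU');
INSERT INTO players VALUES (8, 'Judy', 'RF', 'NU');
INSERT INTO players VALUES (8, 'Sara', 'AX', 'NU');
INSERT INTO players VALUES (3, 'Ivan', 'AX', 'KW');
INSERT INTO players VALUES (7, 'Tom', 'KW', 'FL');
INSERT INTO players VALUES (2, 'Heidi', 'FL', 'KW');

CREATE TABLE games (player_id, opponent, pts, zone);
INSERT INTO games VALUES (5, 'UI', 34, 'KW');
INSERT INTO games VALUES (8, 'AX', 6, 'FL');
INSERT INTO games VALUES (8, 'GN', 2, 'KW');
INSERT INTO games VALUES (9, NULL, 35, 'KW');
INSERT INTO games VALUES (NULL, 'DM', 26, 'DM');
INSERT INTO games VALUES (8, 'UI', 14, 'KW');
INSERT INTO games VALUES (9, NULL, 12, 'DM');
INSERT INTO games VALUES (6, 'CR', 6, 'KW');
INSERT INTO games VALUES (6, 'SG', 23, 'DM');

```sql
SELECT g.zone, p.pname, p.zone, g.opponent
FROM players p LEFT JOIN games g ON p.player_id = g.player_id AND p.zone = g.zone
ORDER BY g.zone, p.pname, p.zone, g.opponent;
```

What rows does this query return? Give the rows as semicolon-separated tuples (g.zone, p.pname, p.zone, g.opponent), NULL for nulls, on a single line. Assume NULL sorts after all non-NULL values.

(DM, Tom, DM, SG); (NULL, Heidi, KW, NULL); (NULL, Ivan, KW, NULL); (NULL, Judy, NU, NULL); (NULL, Pia, DM, NULL); (NULL, Sara, NU, NULL); (NULL, Tom, DM, NULL); (NULL, Tom, FL, NULL); (NULL, Tom, NU, NULL)

LEFT JOIN keeps every row from `players`; unmatched rows get NULL for `games`'s columns.
Matching on p.player_id = g.player_id AND p.zone = g.zone. A NULL in a compared column never satisfies the condition.
- player_id=2, zone=DM: no g row matches, row kept with g columns NULL.
- player_id=6, zone=DM: 1 matching g row(s), so 1 row(s) emitted.
- player_id=2, zone=DM: no g row matches, row kept with g columns NULL.
- player_id=4, zone=NU: no g row matches, row kept with g columns NULL.
- player_id=8, zone=NU: no g row matches, row kept with g columns NULL.
- player_id=8, zone=NU: no g row matches, row kept with g columns NULL.
- player_id=3, zone=KW: no g row matches, row kept with g columns NULL.
- player_id=7, zone=FL: no g row matches, row kept with g columns NULL.
- player_id=2, zone=KW: no g row matches, row kept with g columns NULL.
After projecting and ordering:
g.zone | p.pname | p.zone | g.opponent
DM | Tom | DM | SG
NULL | Heidi | KW | NULL
NULL | Ivan | KW | NULL
NULL | Judy | NU | NULL
NULL | Pia | DM | NULL
NULL | Sara | NU | NULL
NULL | Tom | DM | NULL
NULL | Tom | FL | NULL
NULL | Tom | NU | NULL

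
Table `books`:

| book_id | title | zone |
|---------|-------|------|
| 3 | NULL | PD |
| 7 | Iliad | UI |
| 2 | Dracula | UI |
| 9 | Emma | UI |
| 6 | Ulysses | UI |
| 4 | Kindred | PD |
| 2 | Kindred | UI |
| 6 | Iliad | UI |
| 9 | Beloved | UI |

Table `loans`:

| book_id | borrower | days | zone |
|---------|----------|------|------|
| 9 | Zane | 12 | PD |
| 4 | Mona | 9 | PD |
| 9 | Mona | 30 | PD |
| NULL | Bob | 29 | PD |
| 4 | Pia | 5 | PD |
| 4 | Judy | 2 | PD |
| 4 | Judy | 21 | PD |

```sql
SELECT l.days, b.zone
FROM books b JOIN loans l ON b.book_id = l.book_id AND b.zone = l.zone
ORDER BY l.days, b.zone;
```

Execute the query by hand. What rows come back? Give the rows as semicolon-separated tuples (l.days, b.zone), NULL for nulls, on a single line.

INNER JOIN keeps only pairs where the ON condition holds.
Matching on b.book_id = l.book_id AND b.zone = l.zone. A NULL in a compared column never satisfies the condition.
Matched pairs: 4.

(2, PD); (5, PD); (9, PD); (21, PD)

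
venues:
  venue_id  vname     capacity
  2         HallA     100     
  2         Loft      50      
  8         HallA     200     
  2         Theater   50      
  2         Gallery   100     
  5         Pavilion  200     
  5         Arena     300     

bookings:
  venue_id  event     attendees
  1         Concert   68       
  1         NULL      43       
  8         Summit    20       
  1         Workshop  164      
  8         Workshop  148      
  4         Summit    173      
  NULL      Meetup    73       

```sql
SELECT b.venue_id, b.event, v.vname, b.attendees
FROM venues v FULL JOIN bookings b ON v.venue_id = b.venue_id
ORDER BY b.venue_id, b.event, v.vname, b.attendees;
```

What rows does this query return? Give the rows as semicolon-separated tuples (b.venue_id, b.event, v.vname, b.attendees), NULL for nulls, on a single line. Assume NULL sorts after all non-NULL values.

(1, Concert, NULL, 68); (1, Workshop, NULL, 164); (1, NULL, NULL, 43); (4, Summit, NULL, 173); (8, Summit, HallA, 20); (8, Workshop, HallA, 148); (NULL, Meetup, NULL, 73); (NULL, NULL, Arena, NULL); (NULL, NULL, Gallery, NULL); (NULL, NULL, HallA, NULL); (NULL, NULL, Loft, NULL); (NULL, NULL, Pavilion, NULL); (NULL, NULL, Theater, NULL)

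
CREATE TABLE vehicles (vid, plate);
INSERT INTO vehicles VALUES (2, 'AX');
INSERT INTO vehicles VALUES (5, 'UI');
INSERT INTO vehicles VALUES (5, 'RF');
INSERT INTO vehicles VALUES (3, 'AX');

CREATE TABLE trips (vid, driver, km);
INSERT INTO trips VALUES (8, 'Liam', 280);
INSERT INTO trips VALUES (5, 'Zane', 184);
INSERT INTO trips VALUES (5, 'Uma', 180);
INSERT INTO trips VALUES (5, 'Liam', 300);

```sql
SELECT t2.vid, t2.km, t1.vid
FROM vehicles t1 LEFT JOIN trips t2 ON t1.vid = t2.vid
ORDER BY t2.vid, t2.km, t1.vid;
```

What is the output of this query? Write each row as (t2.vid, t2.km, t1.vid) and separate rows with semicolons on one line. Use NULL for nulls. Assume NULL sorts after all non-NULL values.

(5, 180, 5); (5, 180, 5); (5, 184, 5); (5, 184, 5); (5, 300, 5); (5, 300, 5); (NULL, NULL, 2); (NULL, NULL, 3)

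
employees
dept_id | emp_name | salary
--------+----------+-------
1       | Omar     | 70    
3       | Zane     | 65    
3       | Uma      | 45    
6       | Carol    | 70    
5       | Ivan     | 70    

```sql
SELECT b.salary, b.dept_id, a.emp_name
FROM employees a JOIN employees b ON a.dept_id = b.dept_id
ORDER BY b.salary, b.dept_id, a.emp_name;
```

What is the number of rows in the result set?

7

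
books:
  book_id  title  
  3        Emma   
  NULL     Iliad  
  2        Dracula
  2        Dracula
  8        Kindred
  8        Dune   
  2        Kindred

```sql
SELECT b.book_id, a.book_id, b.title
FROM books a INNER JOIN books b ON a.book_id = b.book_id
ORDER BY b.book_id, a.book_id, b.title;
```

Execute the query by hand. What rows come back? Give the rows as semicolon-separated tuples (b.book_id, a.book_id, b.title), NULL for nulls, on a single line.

(2, 2, Dracula); (2, 2, Dracula); (2, 2, Dracula); (2, 2, Dracula); (2, 2, Dracula); (2, 2, Dracula); (2, 2, Kindred); (2, 2, Kindred); (2, 2, Kindred); (3, 3, Emma); (8, 8, Dune); (8, 8, Dune); (8, 8, Kindred); (8, 8, Kindred)

INNER JOIN keeps only pairs where the ON condition holds.
Matching on a.book_id = b.book_id. A NULL in a compared column never satisfies the condition.
Matched pairs: 14.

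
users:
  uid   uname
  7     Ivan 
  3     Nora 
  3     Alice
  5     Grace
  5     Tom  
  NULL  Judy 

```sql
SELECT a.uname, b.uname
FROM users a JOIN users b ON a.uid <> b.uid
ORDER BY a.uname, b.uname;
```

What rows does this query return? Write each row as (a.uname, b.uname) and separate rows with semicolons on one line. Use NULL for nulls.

INNER JOIN keeps only pairs where the ON condition holds.
Matching on a.uid <> b.uid. A NULL in a compared column never satisfies the condition.
- a[0] uid=7 → 4 match(es) in b → 4 row(s).
- a[1] uid=3 → 3 match(es) in b → 3 row(s).
- a[2] uid=3 → 3 match(es) in b → 3 row(s).
- a[3] uid=5 → 3 match(es) in b → 3 row(s).
- a[4] uid=5 → 3 match(es) in b → 3 row(s).
- a[5] uid=NULL → no match; dropped.

(Alice, Grace); (Alice, Ivan); (Alice, Tom); (Grace, Alice); (Grace, Ivan); (Grace, Nora); (Ivan, Alice); (Ivan, Grace); (Ivan, Nora); (Ivan, Tom); (Nora, Grace); (Nora, Ivan); (Nora, Tom); (Tom, Alice); (Tom, Ivan); (Tom, Nora)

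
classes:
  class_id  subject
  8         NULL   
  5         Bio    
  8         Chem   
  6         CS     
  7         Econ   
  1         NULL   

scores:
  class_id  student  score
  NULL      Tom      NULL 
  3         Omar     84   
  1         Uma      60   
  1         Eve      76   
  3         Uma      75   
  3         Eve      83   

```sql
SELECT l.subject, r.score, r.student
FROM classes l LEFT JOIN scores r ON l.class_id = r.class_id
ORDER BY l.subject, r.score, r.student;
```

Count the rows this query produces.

LEFT JOIN keeps every row from `classes`; unmatched rows get NULL for `scores`'s columns.
Matching on l.class_id = r.class_id. A NULL in a compared column never satisfies the condition.
- class_id=8: no r row matches, row kept with r columns NULL.
- class_id=5: no r row matches, row kept with r columns NULL.
- class_id=8: no r row matches, row kept with r columns NULL.
- class_id=6: no r row matches, row kept with r columns NULL.
- class_id=7: no r row matches, row kept with r columns NULL.
- class_id=1: 2 matching r row(s), so 2 row(s) emitted.
Total: 2 matched + 5 padded = 7 rows.

7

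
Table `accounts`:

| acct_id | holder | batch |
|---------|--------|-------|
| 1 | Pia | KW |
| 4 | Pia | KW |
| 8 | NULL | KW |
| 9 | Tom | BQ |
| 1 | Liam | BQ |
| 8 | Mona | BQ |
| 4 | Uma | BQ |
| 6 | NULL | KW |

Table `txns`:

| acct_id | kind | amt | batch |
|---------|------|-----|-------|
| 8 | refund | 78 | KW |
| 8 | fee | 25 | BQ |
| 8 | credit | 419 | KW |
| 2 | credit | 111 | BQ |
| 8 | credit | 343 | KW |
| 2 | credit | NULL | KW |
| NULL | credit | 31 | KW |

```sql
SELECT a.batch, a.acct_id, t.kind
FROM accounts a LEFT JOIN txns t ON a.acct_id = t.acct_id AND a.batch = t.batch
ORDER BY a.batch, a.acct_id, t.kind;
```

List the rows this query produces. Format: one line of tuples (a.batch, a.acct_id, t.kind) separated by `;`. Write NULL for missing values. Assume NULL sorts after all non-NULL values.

LEFT JOIN keeps every row from `accounts`; unmatched rows get NULL for `txns`'s columns.
Matching on a.acct_id = t.acct_id AND a.batch = t.batch. A NULL in a compared column never satisfies the condition.
Matched pairs: 4; unmatched a rows kept: 6.

(BQ, 1, NULL); (BQ, 4, NULL); (BQ, 8, fee); (BQ, 9, NULL); (KW, 1, NULL); (KW, 4, NULL); (KW, 6, NULL); (KW, 8, credit); (KW, 8, credit); (KW, 8, refund)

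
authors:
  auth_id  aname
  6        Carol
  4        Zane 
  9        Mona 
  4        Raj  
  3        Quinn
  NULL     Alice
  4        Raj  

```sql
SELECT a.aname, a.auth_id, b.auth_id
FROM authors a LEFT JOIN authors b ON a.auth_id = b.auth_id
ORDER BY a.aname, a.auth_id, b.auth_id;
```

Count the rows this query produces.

LEFT JOIN keeps every row from `authors a`; unmatched rows get NULL for `authors b`'s columns.
Matching on a.auth_id = b.auth_id. A NULL in a compared column never satisfies the condition.
- a[0] auth_id=6 → 1 match(es) in b → 1 row(s).
- a[1] auth_id=4 → 3 match(es) in b → 3 row(s).
- a[2] auth_id=9 → 1 match(es) in b → 1 row(s).
- a[3] auth_id=4 → 3 match(es) in b → 3 row(s).
- a[4] auth_id=3 → 1 match(es) in b → 1 row(s).
- a[5] auth_id=NULL → no match; kept with NULLs on the b side.
- a[6] auth_id=4 → 3 match(es) in b → 3 row(s).
Total: 12 matched + 1 padded = 13 rows.

13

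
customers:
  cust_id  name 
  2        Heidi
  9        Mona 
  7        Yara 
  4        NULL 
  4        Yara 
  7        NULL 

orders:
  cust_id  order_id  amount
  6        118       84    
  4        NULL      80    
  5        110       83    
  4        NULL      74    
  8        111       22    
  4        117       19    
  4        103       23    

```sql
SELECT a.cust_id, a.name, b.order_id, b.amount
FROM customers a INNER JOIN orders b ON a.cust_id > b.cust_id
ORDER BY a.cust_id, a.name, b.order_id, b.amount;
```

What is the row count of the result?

INNER JOIN keeps only pairs where the ON condition holds.
Matching on a.cust_id > b.cust_id.
- a (cust_id=2) has no partner → excluded.
- a (cust_id=9) pairs with 7 row(s) of b.
- a (cust_id=7) pairs with 6 row(s) of b.
- a (cust_id=4) has no partner → excluded.
- a (cust_id=4) has no partner → excluded.
- a (cust_id=7) pairs with 6 row(s) of b.
Total: 19 rows.

19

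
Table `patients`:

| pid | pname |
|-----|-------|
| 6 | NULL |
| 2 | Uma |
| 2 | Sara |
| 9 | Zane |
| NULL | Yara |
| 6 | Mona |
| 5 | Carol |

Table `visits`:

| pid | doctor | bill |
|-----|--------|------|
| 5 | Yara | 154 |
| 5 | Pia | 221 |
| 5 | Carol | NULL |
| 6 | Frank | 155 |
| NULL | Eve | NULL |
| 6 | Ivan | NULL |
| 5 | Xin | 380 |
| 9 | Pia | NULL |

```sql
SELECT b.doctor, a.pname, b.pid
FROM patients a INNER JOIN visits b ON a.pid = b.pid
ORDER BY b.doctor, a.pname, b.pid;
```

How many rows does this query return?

9

INNER JOIN keeps only pairs where the ON condition holds.
Matching on a.pid = b.pid. A NULL in a compared column never satisfies the condition.
- a row (pid=6): matches 2 b row(s) → 2 output row(s).
- a row (pid=2): no match → dropped.
- a row (pid=2): no match → dropped.
- a row (pid=9): matches 1 b row(s) → 1 output row(s).
- a row (pid=NULL): no match → dropped.
- a row (pid=6): matches 2 b row(s) → 2 output row(s).
- a row (pid=5): matches 4 b row(s) → 4 output row(s).
Total: 9 rows.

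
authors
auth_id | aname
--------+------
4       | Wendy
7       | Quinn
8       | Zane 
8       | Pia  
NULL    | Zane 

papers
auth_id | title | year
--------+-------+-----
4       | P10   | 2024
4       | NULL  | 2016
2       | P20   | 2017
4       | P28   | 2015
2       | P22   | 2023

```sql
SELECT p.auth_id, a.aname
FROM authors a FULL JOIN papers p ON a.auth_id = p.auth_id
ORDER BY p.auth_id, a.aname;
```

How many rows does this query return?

9

FULL OUTER JOIN keeps every row from both sides; unmatched rows get NULL for the other side's columns.
Matching on a.auth_id = p.auth_id. A NULL in a compared column never satisfies the condition.
Matched pairs: 3; unmatched a rows kept: 4; unmatched p rows kept: 2.
Total: 3 matched + 6 padded = 9 rows.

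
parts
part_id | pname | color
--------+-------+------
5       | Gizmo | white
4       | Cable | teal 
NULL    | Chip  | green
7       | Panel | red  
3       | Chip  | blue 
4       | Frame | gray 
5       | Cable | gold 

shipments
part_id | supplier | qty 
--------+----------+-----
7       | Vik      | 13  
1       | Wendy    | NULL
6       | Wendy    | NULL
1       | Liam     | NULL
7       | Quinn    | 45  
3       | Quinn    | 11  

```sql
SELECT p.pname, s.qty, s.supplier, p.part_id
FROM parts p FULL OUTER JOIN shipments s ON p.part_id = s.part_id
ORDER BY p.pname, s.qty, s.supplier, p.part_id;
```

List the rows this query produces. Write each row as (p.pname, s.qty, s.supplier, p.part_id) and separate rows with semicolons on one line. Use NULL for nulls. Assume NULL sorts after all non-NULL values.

FULL OUTER JOIN keeps every row from both sides; unmatched rows get NULL for the other side's columns.
Matching on p.part_id = s.part_id. A NULL in a compared column never satisfies the condition.
- p[0] part_id=5 → no match; kept with NULLs on the s side.
- p[1] part_id=4 → no match; kept with NULLs on the s side.
- p[2] part_id=NULL → no match; kept with NULLs on the s side.
- p[3] part_id=7 → 2 match(es) in s → 2 row(s).
- p[4] part_id=3 → 1 match(es) in s → 1 row(s).
- p[5] part_id=4 → no match; kept with NULLs on the s side.
- p[6] part_id=5 → no match; kept with NULLs on the s side.
- 3 s row(s) had no p match → kept, p columns NULL.

(Cable, NULL, NULL, 4); (Cable, NULL, NULL, 5); (Chip, 11, Quinn, 3); (Chip, NULL, NULL, NULL); (Frame, NULL, NULL, 4); (Gizmo, NULL, NULL, 5); (Panel, 13, Vik, 7); (Panel, 45, Quinn, 7); (NULL, NULL, Liam, NULL); (NULL, NULL, Wendy, NULL); (NULL, NULL, Wendy, NULL)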